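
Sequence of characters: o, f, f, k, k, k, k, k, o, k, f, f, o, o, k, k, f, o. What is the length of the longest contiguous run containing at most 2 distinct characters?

Extend right; when distinct count exceeds 2, shrink from the left:
[o] 1 distinct, len 1
[o, f] 2 distinct, len 2
[o, f, f] 2 distinct, len 3
[f, f, k] 2 distinct, len 3
[f, f, k, k] 2 distinct, len 4
[f, f, k, k, k] 2 distinct, len 5
[f, f, k, k, k, k] 2 distinct, len 6
[f, f, k, k, k, k, k] 2 distinct, len 7
[k, k, k, k, k, o] 2 distinct, len 6
[k, k, k, k, k, o, k] 2 distinct, len 7
[k, f] 2 distinct, len 2
[k, f, f] 2 distinct, len 3
[f, f, o] 2 distinct, len 3
[f, f, o, o] 2 distinct, len 4
[o, o, k] 2 distinct, len 3
[o, o, k, k] 2 distinct, len 4
[k, k, f] 2 distinct, len 3
[f, o] 2 distinct, len 2
Longest length with ≤2 distinct: 7.

7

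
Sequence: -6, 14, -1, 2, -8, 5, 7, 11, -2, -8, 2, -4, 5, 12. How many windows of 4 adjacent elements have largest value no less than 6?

[-6, 14, -1, 2] → max 14  ≥ 6 ✓
[14, -1, 2, -8] → max 14  ≥ 6 ✓
[-1, 2, -8, 5] → max 5
[2, -8, 5, 7] → max 7  ≥ 6 ✓
[-8, 5, 7, 11] → max 11  ≥ 6 ✓
[5, 7, 11, -2] → max 11  ≥ 6 ✓
[7, 11, -2, -8] → max 11  ≥ 6 ✓
[11, -2, -8, 2] → max 11  ≥ 6 ✓
[-2, -8, 2, -4] → max 2
[-8, 2, -4, 5] → max 5
[2, -4, 5, 12] → max 12  ≥ 6 ✓
8 windows satisfy the condition.

8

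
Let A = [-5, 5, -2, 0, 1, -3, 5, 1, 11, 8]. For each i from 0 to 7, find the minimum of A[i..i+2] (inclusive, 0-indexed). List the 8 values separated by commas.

-5, -2, -2, -3, -3, -3, 1, 1

(-5, 5, -2) → min -5
(5, -2, 0) → min -2
(-2, 0, 1) → min -2
(0, 1, -3) → min -3
(1, -3, 5) → min -3
(-3, 5, 1) → min -3
(5, 1, 11) → min 1
(1, 11, 8) → min 1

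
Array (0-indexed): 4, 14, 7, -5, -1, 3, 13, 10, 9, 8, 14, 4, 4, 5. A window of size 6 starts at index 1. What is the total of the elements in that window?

Elements at indices 1..6: 14, 7, -5, -1, 3, 13
sum(14, 7, -5, -1, 3, 13) = 31

31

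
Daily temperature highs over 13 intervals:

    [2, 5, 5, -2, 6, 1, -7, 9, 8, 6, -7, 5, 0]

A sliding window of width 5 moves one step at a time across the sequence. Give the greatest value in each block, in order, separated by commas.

6, 6, 6, 9, 9, 9, 9, 9, 8

[2, 5, 5, -2, 6] → max 6
[5, 5, -2, 6, 1] → max 6
[5, -2, 6, 1, -7] → max 6
[-2, 6, 1, -7, 9] → max 9
[6, 1, -7, 9, 8] → max 9
[1, -7, 9, 8, 6] → max 9
[-7, 9, 8, 6, -7] → max 9
[9, 8, 6, -7, 5] → max 9
[8, 6, -7, 5, 0] → max 8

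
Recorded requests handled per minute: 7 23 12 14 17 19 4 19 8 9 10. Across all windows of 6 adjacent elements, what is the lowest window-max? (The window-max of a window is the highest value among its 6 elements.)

Each size-6 window and its max:
7 23 12 14 17 19 → max 23
23 12 14 17 19 4 → max 23
12 14 17 19 4 19 → max 19
14 17 19 4 19 8 → max 19
17 19 4 19 8 9 → max 19
19 4 19 8 9 10 → max 19
Lowest of these is 19.

19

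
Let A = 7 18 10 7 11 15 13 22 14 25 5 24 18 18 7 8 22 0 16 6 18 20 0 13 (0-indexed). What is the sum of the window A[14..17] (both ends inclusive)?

37

Elements at indices 14..17: 7, 8, 22, 0
sum(7, 8, 22, 0) = 37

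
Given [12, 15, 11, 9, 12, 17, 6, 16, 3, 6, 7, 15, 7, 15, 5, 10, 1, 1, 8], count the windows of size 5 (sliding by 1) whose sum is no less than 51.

[12, 15, 11, 9, 12] → sum 59  ≥ 51 ✓
[15, 11, 9, 12, 17] → sum 64  ≥ 51 ✓
[11, 9, 12, 17, 6] → sum 55  ≥ 51 ✓
[9, 12, 17, 6, 16] → sum 60  ≥ 51 ✓
[12, 17, 6, 16, 3] → sum 54  ≥ 51 ✓
[17, 6, 16, 3, 6] → sum 48
[6, 16, 3, 6, 7] → sum 38
[16, 3, 6, 7, 15] → sum 47
[3, 6, 7, 15, 7] → sum 38
[6, 7, 15, 7, 15] → sum 50
[7, 15, 7, 15, 5] → sum 49
[15, 7, 15, 5, 10] → sum 52  ≥ 51 ✓
[7, 15, 5, 10, 1] → sum 38
[15, 5, 10, 1, 1] → sum 32
[5, 10, 1, 1, 8] → sum 25
6 windows satisfy the condition.

6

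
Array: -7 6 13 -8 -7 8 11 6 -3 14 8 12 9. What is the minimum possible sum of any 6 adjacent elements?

5

Each size-6 window and its sum:
(-7, 6, 13, -8, -7, 8) → sum 5
(6, 13, -8, -7, 8, 11) → sum 23
(13, -8, -7, 8, 11, 6) → sum 23
(-8, -7, 8, 11, 6, -3) → sum 7
(-7, 8, 11, 6, -3, 14) → sum 29
(8, 11, 6, -3, 14, 8) → sum 44
(11, 6, -3, 14, 8, 12) → sum 48
(6, -3, 14, 8, 12, 9) → sum 46
Minimum of these is 5.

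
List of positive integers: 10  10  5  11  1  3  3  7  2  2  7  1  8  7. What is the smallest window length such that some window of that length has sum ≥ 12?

2

Extend right; whenever the sum reaches 12, record the length and shrink from the left:
add 10: running sum 10 < 12
end 1: [10, 10] sum 20, len 2
end 2: [10, 5] sum 15, len 2
end 3: [5, 11] sum 16, len 2
end 4: [11, 1] sum 12, len 2
end 5: [11, 1, 3] sum 15, len 3
end 6: [11, 1, 3, 3] sum 18, len 4
end 7: [3, 3, 7] sum 13, len 3
end 8: [3, 7, 2] sum 12, len 3
end 9: [3, 7, 2, 2] sum 14, len 4
end 10: [7, 2, 2, 7] sum 18, len 4
end 11: [2, 2, 7, 1] sum 12, len 4
end 12: [7, 1, 8] sum 16, len 3
end 13: [8, 7] sum 15, len 2
Shortest qualifying length: 2.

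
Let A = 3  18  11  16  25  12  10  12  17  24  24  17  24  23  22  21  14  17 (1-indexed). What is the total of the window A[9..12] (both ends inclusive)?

82

Elements at indices 9..12: 17, 24, 24, 17
sum(17, 24, 24, 17) = 82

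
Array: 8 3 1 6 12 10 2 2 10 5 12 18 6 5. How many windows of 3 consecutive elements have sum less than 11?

1

[8, 3, 1] → sum 12
[3, 1, 6] → sum 10  < 11 ✓
[1, 6, 12] → sum 19
[6, 12, 10] → sum 28
[12, 10, 2] → sum 24
[10, 2, 2] → sum 14
[2, 2, 10] → sum 14
[2, 10, 5] → sum 17
[10, 5, 12] → sum 27
[5, 12, 18] → sum 35
[12, 18, 6] → sum 36
[18, 6, 5] → sum 29
1 window satisfy the condition.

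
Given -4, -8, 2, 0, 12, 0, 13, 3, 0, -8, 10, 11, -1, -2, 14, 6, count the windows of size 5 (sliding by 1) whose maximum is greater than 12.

7

-4 -8 2 0 12 → max 12
-8 2 0 12 0 → max 12
2 0 12 0 13 → max 13  > 12 ✓
0 12 0 13 3 → max 13  > 12 ✓
12 0 13 3 0 → max 13  > 12 ✓
0 13 3 0 -8 → max 13  > 12 ✓
13 3 0 -8 10 → max 13  > 12 ✓
3 0 -8 10 11 → max 11
0 -8 10 11 -1 → max 11
-8 10 11 -1 -2 → max 11
10 11 -1 -2 14 → max 14  > 12 ✓
11 -1 -2 14 6 → max 14  > 12 ✓
7 windows satisfy the condition.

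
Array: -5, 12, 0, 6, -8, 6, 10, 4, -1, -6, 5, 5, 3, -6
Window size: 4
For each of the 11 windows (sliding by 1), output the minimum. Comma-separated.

-5, -8, -8, -8, -8, -1, -6, -6, -6, -6, -6

-5 12 0 6 → min -5
12 0 6 -8 → min -8
0 6 -8 6 → min -8
6 -8 6 10 → min -8
-8 6 10 4 → min -8
6 10 4 -1 → min -1
10 4 -1 -6 → min -6
4 -1 -6 5 → min -6
-1 -6 5 5 → min -6
-6 5 5 3 → min -6
5 5 3 -6 → min -6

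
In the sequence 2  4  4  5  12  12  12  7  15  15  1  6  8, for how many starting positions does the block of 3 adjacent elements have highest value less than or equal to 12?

7

2 4 4 → max 4  ≤ 12 ✓
4 4 5 → max 5  ≤ 12 ✓
4 5 12 → max 12  ≤ 12 ✓
5 12 12 → max 12  ≤ 12 ✓
12 12 12 → max 12  ≤ 12 ✓
12 12 7 → max 12  ≤ 12 ✓
12 7 15 → max 15
7 15 15 → max 15
15 15 1 → max 15
15 1 6 → max 15
1 6 8 → max 8  ≤ 12 ✓
7 windows satisfy the condition.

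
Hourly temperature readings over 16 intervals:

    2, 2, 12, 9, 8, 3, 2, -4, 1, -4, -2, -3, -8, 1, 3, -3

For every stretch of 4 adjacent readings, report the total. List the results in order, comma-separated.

25, 31, 32, 22, 9, 2, -5, -9, -8, -17, -12, -7, -7

(2, 2, 12, 9) → sum 25
(2, 12, 9, 8) → sum 31
(12, 9, 8, 3) → sum 32
(9, 8, 3, 2) → sum 22
(8, 3, 2, -4) → sum 9
(3, 2, -4, 1) → sum 2
(2, -4, 1, -4) → sum -5
(-4, 1, -4, -2) → sum -9
(1, -4, -2, -3) → sum -8
(-4, -2, -3, -8) → sum -17
(-2, -3, -8, 1) → sum -12
(-3, -8, 1, 3) → sum -7
(-8, 1, 3, -3) → sum -7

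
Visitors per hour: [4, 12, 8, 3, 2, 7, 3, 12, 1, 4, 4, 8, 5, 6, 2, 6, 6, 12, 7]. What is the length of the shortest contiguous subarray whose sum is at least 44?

Extend right; whenever the sum reaches 44, record the length and shrink from the left:
add 4: running sum 4 < 44
add 12: running sum 16 < 44
add 8: running sum 24 < 44
add 3: running sum 27 < 44
add 2: running sum 29 < 44
add 7: running sum 36 < 44
add 3: running sum 39 < 44
add 12: shortest ending here [12, 8, 3, 2, 7, 3, 12] sum 47, len 7
add 1: shortest ending here [12, 8, 3, 2, 7, 3, 12, 1] sum 48, len 8
add 4: shortest ending here [12, 8, 3, 2, 7, 3, 12, 1, 4] sum 52, len 9
add 4: shortest ending here [8, 3, 2, 7, 3, 12, 1, 4, 4] sum 44, len 9
add 8: shortest ending here [3, 2, 7, 3, 12, 1, 4, 4, 8] sum 44, len 9
add 5: shortest ending here [7, 3, 12, 1, 4, 4, 8, 5] sum 44, len 8
add 6: shortest ending here [7, 3, 12, 1, 4, 4, 8, 5, 6] sum 50, len 9
add 2: shortest ending here [3, 12, 1, 4, 4, 8, 5, 6, 2] sum 45, len 9
add 6: shortest ending here [12, 1, 4, 4, 8, 5, 6, 2, 6] sum 48, len 9
add 6: shortest ending here [12, 1, 4, 4, 8, 5, 6, 2, 6, 6] sum 54, len 10
add 12: shortest ending here [8, 5, 6, 2, 6, 6, 12] sum 45, len 7
add 7: shortest ending here [5, 6, 2, 6, 6, 12, 7] sum 44, len 7
Shortest qualifying length: 7.

7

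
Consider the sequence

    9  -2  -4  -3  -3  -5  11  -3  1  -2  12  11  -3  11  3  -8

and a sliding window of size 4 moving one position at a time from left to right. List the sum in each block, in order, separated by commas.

Sliding a size-4 window across the 16 values:
[9, -2, -4, -3] → sum 0
[-2, -4, -3, -3] → sum -12
[-4, -3, -3, -5] → sum -15
[-3, -3, -5, 11] → sum 0
[-3, -5, 11, -3] → sum 0
[-5, 11, -3, 1] → sum 4
[11, -3, 1, -2] → sum 7
[-3, 1, -2, 12] → sum 8
[1, -2, 12, 11] → sum 22
[-2, 12, 11, -3] → sum 18
[12, 11, -3, 11] → sum 31
[11, -3, 11, 3] → sum 22
[-3, 11, 3, -8] → sum 3

0, -12, -15, 0, 0, 4, 7, 8, 22, 18, 31, 22, 3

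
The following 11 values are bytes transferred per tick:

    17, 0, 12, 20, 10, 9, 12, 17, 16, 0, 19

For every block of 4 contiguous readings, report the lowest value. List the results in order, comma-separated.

0, 0, 9, 9, 9, 9, 0, 0

[17, 0, 12, 20] → min 0
[0, 12, 20, 10] → min 0
[12, 20, 10, 9] → min 9
[20, 10, 9, 12] → min 9
[10, 9, 12, 17] → min 9
[9, 12, 17, 16] → min 9
[12, 17, 16, 0] → min 0
[17, 16, 0, 19] → min 0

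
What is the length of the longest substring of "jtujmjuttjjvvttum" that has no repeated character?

4

[j] len 1
[j, t] len 2
[j, t, u] len 3
[t, u, j] len 3
[t, u, j, m] len 4
[m, j] len 2
[m, j, u] len 3
[m, j, u, t] len 4
[t] len 1
[t, j] len 2
[j] len 1
[j, v] len 2
[v] len 1
[v, t] len 2
[t] len 1
[t, u] len 2
[t, u, m] len 3
Longest all-distinct length: 4.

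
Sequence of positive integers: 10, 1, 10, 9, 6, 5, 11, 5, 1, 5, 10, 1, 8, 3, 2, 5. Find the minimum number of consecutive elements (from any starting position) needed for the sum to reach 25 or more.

3

add 10: running sum 10 < 25
add 1: running sum 11 < 25
add 10: running sum 21 < 25
add 9: shortest ending here [10, 1, 10, 9] sum 30, len 4
add 6: shortest ending here [10, 9, 6] sum 25, len 3
add 5: shortest ending here [10, 9, 6, 5] sum 30, len 4
add 11: shortest ending here [9, 6, 5, 11] sum 31, len 4
add 5: shortest ending here [6, 5, 11, 5] sum 27, len 4
add 1: shortest ending here [6, 5, 11, 5, 1] sum 28, len 5
add 5: shortest ending here [5, 11, 5, 1, 5] sum 27, len 5
add 10: shortest ending here [11, 5, 1, 5, 10] sum 32, len 5
add 1: shortest ending here [11, 5, 1, 5, 10, 1] sum 33, len 6
add 8: shortest ending here [1, 5, 10, 1, 8] sum 25, len 5
add 3: shortest ending here [5, 10, 1, 8, 3] sum 27, len 5
add 2: shortest ending here [5, 10, 1, 8, 3, 2] sum 29, len 6
add 5: shortest ending here [10, 1, 8, 3, 2, 5] sum 29, len 6
Shortest qualifying length: 3.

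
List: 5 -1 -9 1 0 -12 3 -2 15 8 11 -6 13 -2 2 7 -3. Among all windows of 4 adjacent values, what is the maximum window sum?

5 -1 -9 1 → sum -4
-1 -9 1 0 → sum -9
-9 1 0 -12 → sum -20
1 0 -12 3 → sum -8
0 -12 3 -2 → sum -11
-12 3 -2 15 → sum 4
3 -2 15 8 → sum 24
-2 15 8 11 → sum 32
15 8 11 -6 → sum 28
8 11 -6 13 → sum 26
11 -6 13 -2 → sum 16
-6 13 -2 2 → sum 7
13 -2 2 7 → sum 20
-2 2 7 -3 → sum 4
Maximum of these is 32.

32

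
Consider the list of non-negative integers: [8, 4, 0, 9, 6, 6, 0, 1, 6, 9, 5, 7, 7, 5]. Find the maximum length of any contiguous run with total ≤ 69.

Extend to the right; shrink from the left whenever the sum exceeds 69:
[8] sum 8 len 1
[8, 4] sum 12 len 2
[8, 4, 0] sum 12 len 3
[8, 4, 0, 9] sum 21 len 4
[8, 4, 0, 9, 6] sum 27 len 5
[8, 4, 0, 9, 6, 6] sum 33 len 6
[8, 4, 0, 9, 6, 6, 0] sum 33 len 7
[8, 4, 0, 9, 6, 6, 0, 1] sum 34 len 8
[8, 4, 0, 9, 6, 6, 0, 1, 6] sum 40 len 9
[8, 4, 0, 9, 6, 6, 0, 1, 6, 9] sum 49 len 10
[8, 4, 0, 9, 6, 6, 0, 1, 6, 9, 5] sum 54 len 11
[8, 4, 0, 9, 6, 6, 0, 1, 6, 9, 5, 7] sum 61 len 12
[8, 4, 0, 9, 6, 6, 0, 1, 6, 9, 5, 7, 7] sum 68 len 13
[4, 0, 9, 6, 6, 0, 1, 6, 9, 5, 7, 7, 5] sum 65 len 13
Longest length seen: 13.

13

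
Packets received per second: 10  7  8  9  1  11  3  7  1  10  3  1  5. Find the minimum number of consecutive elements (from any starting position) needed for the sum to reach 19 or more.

Extend right; whenever the sum reaches 19, record the length and shrink from the left:
add 10: running sum 10 < 19
add 7: running sum 17 < 19
add 8: shortest ending here [10, 7, 8] sum 25, len 3
add 9: shortest ending here [7, 8, 9] sum 24, len 3
add 1: shortest ending here [7, 8, 9, 1] sum 25, len 4
add 11: shortest ending here [9, 1, 11] sum 21, len 3
add 3: shortest ending here [9, 1, 11, 3] sum 24, len 4
add 7: shortest ending here [11, 3, 7] sum 21, len 3
add 1: shortest ending here [11, 3, 7, 1] sum 22, len 4
add 10: shortest ending here [3, 7, 1, 10] sum 21, len 4
add 3: shortest ending here [7, 1, 10, 3] sum 21, len 4
add 1: shortest ending here [7, 1, 10, 3, 1] sum 22, len 5
add 5: shortest ending here [10, 3, 1, 5] sum 19, len 4
Shortest qualifying length: 3.

3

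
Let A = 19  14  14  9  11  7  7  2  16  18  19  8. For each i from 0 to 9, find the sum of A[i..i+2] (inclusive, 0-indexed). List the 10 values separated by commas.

47, 37, 34, 27, 25, 16, 25, 36, 53, 45

(19, 14, 14) → sum 47
(14, 14, 9) → sum 37
(14, 9, 11) → sum 34
(9, 11, 7) → sum 27
(11, 7, 7) → sum 25
(7, 7, 2) → sum 16
(7, 2, 16) → sum 25
(2, 16, 18) → sum 36
(16, 18, 19) → sum 53
(18, 19, 8) → sum 45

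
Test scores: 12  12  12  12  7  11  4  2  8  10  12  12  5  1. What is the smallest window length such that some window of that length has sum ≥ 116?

add 12: running sum 12 < 116
add 12: running sum 24 < 116
add 12: running sum 36 < 116
add 12: running sum 48 < 116
add 7: running sum 55 < 116
add 11: running sum 66 < 116
add 4: running sum 70 < 116
add 2: running sum 72 < 116
add 8: running sum 80 < 116
add 10: running sum 90 < 116
add 12: running sum 102 < 116
add 12: running sum 114 < 116
end 12: [12, 12, 12, 12, 7, 11, 4, 2, 8, 10, 12, 12, 5] sum 119, len 13
end 13: [12, 12, 12, 12, 7, 11, 4, 2, 8, 10, 12, 12, 5, 1] sum 120, len 14
Shortest qualifying length: 13.

13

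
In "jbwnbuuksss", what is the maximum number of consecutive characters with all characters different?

4

[j] len 1
[j, b] len 2
[j, b, w] len 3
[j, b, w, n] len 4
[w, n, b] len 3
[w, n, b, u] len 4
[u] len 1
[u, k] len 2
[u, k, s] len 3
[s] len 1
[s] len 1
Longest all-distinct length: 4.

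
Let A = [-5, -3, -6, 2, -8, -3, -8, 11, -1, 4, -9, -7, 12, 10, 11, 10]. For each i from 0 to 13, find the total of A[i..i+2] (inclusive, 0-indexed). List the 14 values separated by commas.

Sliding a size-3 window across the 16 values:
[-5, -3, -6] → sum -14
[-3, -6, 2] → sum -7
[-6, 2, -8] → sum -12
[2, -8, -3] → sum -9
[-8, -3, -8] → sum -19
[-3, -8, 11] → sum 0
[-8, 11, -1] → sum 2
[11, -1, 4] → sum 14
[-1, 4, -9] → sum -6
[4, -9, -7] → sum -12
[-9, -7, 12] → sum -4
[-7, 12, 10] → sum 15
[12, 10, 11] → sum 33
[10, 11, 10] → sum 31

-14, -7, -12, -9, -19, 0, 2, 14, -6, -12, -4, 15, 33, 31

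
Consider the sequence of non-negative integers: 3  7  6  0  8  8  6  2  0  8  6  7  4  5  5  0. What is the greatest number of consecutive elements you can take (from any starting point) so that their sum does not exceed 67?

→ 3: sum 3, len 1
→ 7: sum 10, len 2
→ 6: sum 16, len 3
→ 0: sum 16, len 4
→ 8: sum 24, len 5
→ 8: sum 32, len 6
→ 6: sum 38, len 7
→ 2: sum 40, len 8
→ 0: sum 40, len 9
→ 8: sum 48, len 10
→ 6: sum 54, len 11
→ 7: sum 61, len 12
→ 4: sum 65, len 13
→ 5 (dropped 3): sum 67, len 13
→ 5 (dropped 7): sum 65, len 13
→ 0: sum 65, len 14
Longest length seen: 14.

14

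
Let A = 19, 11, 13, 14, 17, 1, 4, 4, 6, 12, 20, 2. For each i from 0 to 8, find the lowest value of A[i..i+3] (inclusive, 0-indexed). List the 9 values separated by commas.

11, 11, 1, 1, 1, 1, 4, 4, 2

Sliding a size-4 window across the 12 values:
19 11 13 14 → min 11
11 13 14 17 → min 11
13 14 17 1 → min 1
14 17 1 4 → min 1
17 1 4 4 → min 1
1 4 4 6 → min 1
4 4 6 12 → min 4
4 6 12 20 → min 4
6 12 20 2 → min 2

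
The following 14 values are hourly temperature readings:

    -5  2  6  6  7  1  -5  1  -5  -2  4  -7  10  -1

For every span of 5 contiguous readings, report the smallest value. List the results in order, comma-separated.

-5, 1, -5, -5, -5, -5, -5, -7, -7, -7

-5 2 6 6 7 → min -5
2 6 6 7 1 → min 1
6 6 7 1 -5 → min -5
6 7 1 -5 1 → min -5
7 1 -5 1 -5 → min -5
1 -5 1 -5 -2 → min -5
-5 1 -5 -2 4 → min -5
1 -5 -2 4 -7 → min -7
-5 -2 4 -7 10 → min -7
-2 4 -7 10 -1 → min -7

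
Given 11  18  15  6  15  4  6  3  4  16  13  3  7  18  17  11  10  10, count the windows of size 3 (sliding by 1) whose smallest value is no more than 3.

6

11 18 15 → min 11
18 15 6 → min 6
15 6 15 → min 6
6 15 4 → min 4
15 4 6 → min 4
4 6 3 → min 3  ≤ 3 ✓
6 3 4 → min 3  ≤ 3 ✓
3 4 16 → min 3  ≤ 3 ✓
4 16 13 → min 4
16 13 3 → min 3  ≤ 3 ✓
13 3 7 → min 3  ≤ 3 ✓
3 7 18 → min 3  ≤ 3 ✓
7 18 17 → min 7
18 17 11 → min 11
17 11 10 → min 10
11 10 10 → min 10
6 windows satisfy the condition.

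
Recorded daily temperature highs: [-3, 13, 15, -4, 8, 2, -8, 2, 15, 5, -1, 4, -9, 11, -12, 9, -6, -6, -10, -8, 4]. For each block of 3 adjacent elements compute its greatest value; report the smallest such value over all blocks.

(-3, 13, 15) → max 15
(13, 15, -4) → max 15
(15, -4, 8) → max 15
(-4, 8, 2) → max 8
(8, 2, -8) → max 8
(2, -8, 2) → max 2
(-8, 2, 15) → max 15
(2, 15, 5) → max 15
(15, 5, -1) → max 15
(5, -1, 4) → max 5
(-1, 4, -9) → max 4
(4, -9, 11) → max 11
(-9, 11, -12) → max 11
(11, -12, 9) → max 11
(-12, 9, -6) → max 9
(9, -6, -6) → max 9
(-6, -6, -10) → max -6
(-6, -10, -8) → max -6
(-10, -8, 4) → max 4
Smallest of these is -6.

-6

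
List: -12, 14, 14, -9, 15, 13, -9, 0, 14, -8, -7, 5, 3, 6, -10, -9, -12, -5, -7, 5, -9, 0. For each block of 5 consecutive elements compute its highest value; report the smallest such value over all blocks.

Each size-5 window and its max:
-12 14 14 -9 15 → max 15
14 14 -9 15 13 → max 15
14 -9 15 13 -9 → max 15
-9 15 13 -9 0 → max 15
15 13 -9 0 14 → max 15
13 -9 0 14 -8 → max 14
-9 0 14 -8 -7 → max 14
0 14 -8 -7 5 → max 14
14 -8 -7 5 3 → max 14
-8 -7 5 3 6 → max 6
-7 5 3 6 -10 → max 6
5 3 6 -10 -9 → max 6
3 6 -10 -9 -12 → max 6
6 -10 -9 -12 -5 → max 6
-10 -9 -12 -5 -7 → max -5
-9 -12 -5 -7 5 → max 5
-12 -5 -7 5 -9 → max 5
-5 -7 5 -9 0 → max 5
Smallest of these is -5.

-5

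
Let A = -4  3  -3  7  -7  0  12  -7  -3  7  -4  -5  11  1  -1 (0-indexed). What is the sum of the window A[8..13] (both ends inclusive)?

7

Elements at indices 8..13: -3, 7, -4, -5, 11, 1
sum(-3, 7, -4, -5, 11, 1) = 7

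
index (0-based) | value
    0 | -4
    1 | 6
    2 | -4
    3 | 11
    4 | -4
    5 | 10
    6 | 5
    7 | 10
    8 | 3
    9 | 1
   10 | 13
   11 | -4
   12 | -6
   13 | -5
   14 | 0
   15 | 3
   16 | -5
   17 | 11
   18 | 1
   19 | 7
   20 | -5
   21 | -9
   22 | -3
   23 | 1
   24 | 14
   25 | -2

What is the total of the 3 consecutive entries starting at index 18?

3

Elements at indices 18..20: 1, 7, -5
sum(1, 7, -5) = 3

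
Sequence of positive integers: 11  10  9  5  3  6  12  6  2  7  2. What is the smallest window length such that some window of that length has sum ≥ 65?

10

Extend right; whenever the sum reaches 65, record the length and shrink from the left:
add 11: running sum 11 < 65
add 10: running sum 21 < 65
add 9: running sum 30 < 65
add 5: running sum 35 < 65
add 3: running sum 38 < 65
add 6: running sum 44 < 65
add 12: running sum 56 < 65
add 6: running sum 62 < 65
add 2: running sum 64 < 65
add 7: shortest ending here [11, 10, 9, 5, 3, 6, 12, 6, 2, 7] sum 71, len 10
add 2: shortest ending here [11, 10, 9, 5, 3, 6, 12, 6, 2, 7, 2] sum 73, len 11
Shortest qualifying length: 10.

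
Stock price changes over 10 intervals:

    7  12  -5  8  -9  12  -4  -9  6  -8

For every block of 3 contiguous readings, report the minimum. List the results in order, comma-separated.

Sliding a size-3 window across the 10 values:
[7, 12, -5] → min -5
[12, -5, 8] → min -5
[-5, 8, -9] → min -9
[8, -9, 12] → min -9
[-9, 12, -4] → min -9
[12, -4, -9] → min -9
[-4, -9, 6] → min -9
[-9, 6, -8] → min -9

-5, -5, -9, -9, -9, -9, -9, -9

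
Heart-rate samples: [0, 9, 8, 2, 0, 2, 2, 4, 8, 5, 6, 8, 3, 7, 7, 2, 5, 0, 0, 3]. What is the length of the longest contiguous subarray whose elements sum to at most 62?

16

[0] sum 0 len 1
[0, 9] sum 9 len 2
[0, 9, 8] sum 17 len 3
[0, 9, 8, 2] sum 19 len 4
[0, 9, 8, 2, 0] sum 19 len 5
[0, 9, 8, 2, 0, 2] sum 21 len 6
[0, 9, 8, 2, 0, 2, 2] sum 23 len 7
[0, 9, 8, 2, 0, 2, 2, 4] sum 27 len 8
[0, 9, 8, 2, 0, 2, 2, 4, 8] sum 35 len 9
[0, 9, 8, 2, 0, 2, 2, 4, 8, 5] sum 40 len 10
[0, 9, 8, 2, 0, 2, 2, 4, 8, 5, 6] sum 46 len 11
[0, 9, 8, 2, 0, 2, 2, 4, 8, 5, 6, 8] sum 54 len 12
[0, 9, 8, 2, 0, 2, 2, 4, 8, 5, 6, 8, 3] sum 57 len 13
[8, 2, 0, 2, 2, 4, 8, 5, 6, 8, 3, 7] sum 55 len 12
[8, 2, 0, 2, 2, 4, 8, 5, 6, 8, 3, 7, 7] sum 62 len 13
[2, 0, 2, 2, 4, 8, 5, 6, 8, 3, 7, 7, 2] sum 56 len 13
[2, 0, 2, 2, 4, 8, 5, 6, 8, 3, 7, 7, 2, 5] sum 61 len 14
[2, 0, 2, 2, 4, 8, 5, 6, 8, 3, 7, 7, 2, 5, 0] sum 61 len 15
[2, 0, 2, 2, 4, 8, 5, 6, 8, 3, 7, 7, 2, 5, 0, 0] sum 61 len 16
[0, 2, 2, 4, 8, 5, 6, 8, 3, 7, 7, 2, 5, 0, 0, 3] sum 62 len 16
Longest length seen: 16.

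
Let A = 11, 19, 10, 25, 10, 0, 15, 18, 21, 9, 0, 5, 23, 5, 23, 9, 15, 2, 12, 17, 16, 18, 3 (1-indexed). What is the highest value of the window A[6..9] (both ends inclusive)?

Elements at indices 6..9: 0, 15, 18, 21
max(0, 15, 18, 21) = 21

21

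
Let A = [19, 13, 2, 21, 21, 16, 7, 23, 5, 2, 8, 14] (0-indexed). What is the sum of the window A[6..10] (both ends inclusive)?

45

Elements at indices 6..10: 7, 23, 5, 2, 8
sum(7, 23, 5, 2, 8) = 45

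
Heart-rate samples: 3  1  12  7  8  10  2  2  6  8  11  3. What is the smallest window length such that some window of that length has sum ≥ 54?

add 3: running sum 3 < 54
add 1: running sum 4 < 54
add 12: running sum 16 < 54
add 7: running sum 23 < 54
add 8: running sum 31 < 54
add 10: running sum 41 < 54
add 2: running sum 43 < 54
add 2: running sum 45 < 54
add 6: running sum 51 < 54
add 8: shortest ending here [12, 7, 8, 10, 2, 2, 6, 8] sum 55, len 8
add 11: shortest ending here [7, 8, 10, 2, 2, 6, 8, 11] sum 54, len 8
add 3: shortest ending here [7, 8, 10, 2, 2, 6, 8, 11, 3] sum 57, len 9
Shortest qualifying length: 8.

8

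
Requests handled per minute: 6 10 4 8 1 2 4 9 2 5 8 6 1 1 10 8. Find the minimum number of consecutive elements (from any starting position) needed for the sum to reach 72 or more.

add 6: running sum 6 < 72
add 10: running sum 16 < 72
add 4: running sum 20 < 72
add 8: running sum 28 < 72
add 1: running sum 29 < 72
add 2: running sum 31 < 72
add 4: running sum 35 < 72
add 9: running sum 44 < 72
add 2: running sum 46 < 72
add 5: running sum 51 < 72
add 8: running sum 59 < 72
add 6: running sum 65 < 72
add 1: running sum 66 < 72
add 1: running sum 67 < 72
end 14: [6, 10, 4, 8, 1, 2, 4, 9, 2, 5, 8, 6, 1, 1, 10] sum 77, len 15
end 15: [10, 4, 8, 1, 2, 4, 9, 2, 5, 8, 6, 1, 1, 10, 8] sum 79, len 15
Shortest qualifying length: 15.

15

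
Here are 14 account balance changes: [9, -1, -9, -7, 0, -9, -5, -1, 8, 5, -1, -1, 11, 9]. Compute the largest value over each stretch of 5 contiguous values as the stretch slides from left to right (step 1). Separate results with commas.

9, 0, 0, 0, 8, 8, 8, 8, 11, 11

[9, -1, -9, -7, 0] → max 9
[-1, -9, -7, 0, -9] → max 0
[-9, -7, 0, -9, -5] → max 0
[-7, 0, -9, -5, -1] → max 0
[0, -9, -5, -1, 8] → max 8
[-9, -5, -1, 8, 5] → max 8
[-5, -1, 8, 5, -1] → max 8
[-1, 8, 5, -1, -1] → max 8
[8, 5, -1, -1, 11] → max 11
[5, -1, -1, 11, 9] → max 11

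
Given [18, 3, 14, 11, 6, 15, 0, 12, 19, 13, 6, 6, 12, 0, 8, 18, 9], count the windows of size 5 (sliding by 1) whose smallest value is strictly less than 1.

[18, 3, 14, 11, 6] → min 3
[3, 14, 11, 6, 15] → min 3
[14, 11, 6, 15, 0] → min 0  < 1 ✓
[11, 6, 15, 0, 12] → min 0  < 1 ✓
[6, 15, 0, 12, 19] → min 0  < 1 ✓
[15, 0, 12, 19, 13] → min 0  < 1 ✓
[0, 12, 19, 13, 6] → min 0  < 1 ✓
[12, 19, 13, 6, 6] → min 6
[19, 13, 6, 6, 12] → min 6
[13, 6, 6, 12, 0] → min 0  < 1 ✓
[6, 6, 12, 0, 8] → min 0  < 1 ✓
[6, 12, 0, 8, 18] → min 0  < 1 ✓
[12, 0, 8, 18, 9] → min 0  < 1 ✓
9 windows satisfy the condition.

9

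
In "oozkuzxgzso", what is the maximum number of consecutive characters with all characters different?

[o] len 1
[o] len 1
[o, z] len 2
[o, z, k] len 3
[o, z, k, u] len 4
[k, u, z] len 3
[k, u, z, x] len 4
[k, u, z, x, g] len 5
[x, g, z] len 3
[x, g, z, s] len 4
[x, g, z, s, o] len 5
Longest all-distinct length: 5.

5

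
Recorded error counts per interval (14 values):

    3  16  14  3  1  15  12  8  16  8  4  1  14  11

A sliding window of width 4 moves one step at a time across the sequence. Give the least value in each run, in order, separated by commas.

[3, 16, 14, 3] → min 3
[16, 14, 3, 1] → min 1
[14, 3, 1, 15] → min 1
[3, 1, 15, 12] → min 1
[1, 15, 12, 8] → min 1
[15, 12, 8, 16] → min 8
[12, 8, 16, 8] → min 8
[8, 16, 8, 4] → min 4
[16, 8, 4, 1] → min 1
[8, 4, 1, 14] → min 1
[4, 1, 14, 11] → min 1

3, 1, 1, 1, 1, 8, 8, 4, 1, 1, 1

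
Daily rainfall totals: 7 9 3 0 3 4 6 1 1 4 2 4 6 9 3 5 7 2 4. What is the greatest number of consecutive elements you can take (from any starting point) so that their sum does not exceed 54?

14

add 7: [7] sum 7, len 1
add 9: [7, 9] sum 16, len 2
add 3: [7, 9, 3] sum 19, len 3
add 0: [7, 9, 3, 0] sum 19, len 4
add 3: [7, 9, 3, 0, 3] sum 22, len 5
add 4: [7, 9, 3, 0, 3, 4] sum 26, len 6
add 6: [7, 9, 3, 0, 3, 4, 6] sum 32, len 7
add 1: [7, 9, 3, 0, 3, 4, 6, 1] sum 33, len 8
add 1: [7, 9, 3, 0, 3, 4, 6, 1, 1] sum 34, len 9
add 4: [7, 9, 3, 0, 3, 4, 6, 1, 1, 4] sum 38, len 10
add 2: [7, 9, 3, 0, 3, 4, 6, 1, 1, 4, 2] sum 40, len 11
add 4: [7, 9, 3, 0, 3, 4, 6, 1, 1, 4, 2, 4] sum 44, len 12
add 6: [7, 9, 3, 0, 3, 4, 6, 1, 1, 4, 2, 4, 6] sum 50, len 13
add 9: [9, 3, 0, 3, 4, 6, 1, 1, 4, 2, 4, 6, 9] sum 52, len 13
add 3: [3, 0, 3, 4, 6, 1, 1, 4, 2, 4, 6, 9, 3] sum 46, len 13
add 5: [3, 0, 3, 4, 6, 1, 1, 4, 2, 4, 6, 9, 3, 5] sum 51, len 14
add 7: [4, 6, 1, 1, 4, 2, 4, 6, 9, 3, 5, 7] sum 52, len 12
add 2: [4, 6, 1, 1, 4, 2, 4, 6, 9, 3, 5, 7, 2] sum 54, len 13
add 4: [6, 1, 1, 4, 2, 4, 6, 9, 3, 5, 7, 2, 4] sum 54, len 13
Longest length seen: 14.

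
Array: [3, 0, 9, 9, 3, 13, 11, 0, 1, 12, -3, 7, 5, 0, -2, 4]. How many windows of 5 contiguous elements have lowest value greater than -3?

7

[3, 0, 9, 9, 3] → min 0  > -3 ✓
[0, 9, 9, 3, 13] → min 0  > -3 ✓
[9, 9, 3, 13, 11] → min 3  > -3 ✓
[9, 3, 13, 11, 0] → min 0  > -3 ✓
[3, 13, 11, 0, 1] → min 0  > -3 ✓
[13, 11, 0, 1, 12] → min 0  > -3 ✓
[11, 0, 1, 12, -3] → min -3
[0, 1, 12, -3, 7] → min -3
[1, 12, -3, 7, 5] → min -3
[12, -3, 7, 5, 0] → min -3
[-3, 7, 5, 0, -2] → min -3
[7, 5, 0, -2, 4] → min -2  > -3 ✓
7 windows satisfy the condition.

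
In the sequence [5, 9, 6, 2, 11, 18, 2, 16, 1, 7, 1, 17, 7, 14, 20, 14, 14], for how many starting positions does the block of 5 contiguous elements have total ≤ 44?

6

(5, 9, 6, 2, 11) → sum 33  ≤ 44 ✓
(9, 6, 2, 11, 18) → sum 46
(6, 2, 11, 18, 2) → sum 39  ≤ 44 ✓
(2, 11, 18, 2, 16) → sum 49
(11, 18, 2, 16, 1) → sum 48
(18, 2, 16, 1, 7) → sum 44  ≤ 44 ✓
(2, 16, 1, 7, 1) → sum 27  ≤ 44 ✓
(16, 1, 7, 1, 17) → sum 42  ≤ 44 ✓
(1, 7, 1, 17, 7) → sum 33  ≤ 44 ✓
(7, 1, 17, 7, 14) → sum 46
(1, 17, 7, 14, 20) → sum 59
(17, 7, 14, 20, 14) → sum 72
(7, 14, 20, 14, 14) → sum 69
6 windows satisfy the condition.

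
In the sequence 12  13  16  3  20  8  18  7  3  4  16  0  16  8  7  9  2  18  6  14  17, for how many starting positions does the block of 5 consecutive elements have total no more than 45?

12 13 16 3 20 → sum 64
13 16 3 20 8 → sum 60
16 3 20 8 18 → sum 65
3 20 8 18 7 → sum 56
20 8 18 7 3 → sum 56
8 18 7 3 4 → sum 40  ≤ 45 ✓
18 7 3 4 16 → sum 48
7 3 4 16 0 → sum 30  ≤ 45 ✓
3 4 16 0 16 → sum 39  ≤ 45 ✓
4 16 0 16 8 → sum 44  ≤ 45 ✓
16 0 16 8 7 → sum 47
0 16 8 7 9 → sum 40  ≤ 45 ✓
16 8 7 9 2 → sum 42  ≤ 45 ✓
8 7 9 2 18 → sum 44  ≤ 45 ✓
7 9 2 18 6 → sum 42  ≤ 45 ✓
9 2 18 6 14 → sum 49
2 18 6 14 17 → sum 57
8 windows satisfy the condition.

8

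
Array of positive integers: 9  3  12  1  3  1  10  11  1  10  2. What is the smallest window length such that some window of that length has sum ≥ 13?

add 9: running sum 9 < 13
add 3: running sum 12 < 13
add 12: shortest ending here [3, 12] sum 15, len 2
add 1: shortest ending here [12, 1] sum 13, len 2
add 3: shortest ending here [12, 1, 3] sum 16, len 3
add 1: shortest ending here [12, 1, 3, 1] sum 17, len 4
add 10: shortest ending here [3, 1, 10] sum 14, len 3
add 11: shortest ending here [10, 11] sum 21, len 2
add 1: shortest ending here [10, 11, 1] sum 22, len 3
add 10: shortest ending here [11, 1, 10] sum 22, len 3
add 2: shortest ending here [1, 10, 2] sum 13, len 3
Shortest qualifying length: 2.

2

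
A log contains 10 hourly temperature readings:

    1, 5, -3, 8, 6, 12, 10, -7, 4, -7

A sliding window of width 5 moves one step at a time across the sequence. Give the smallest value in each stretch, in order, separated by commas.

-3, -3, -3, -7, -7, -7

Sliding a size-5 window across the 10 values:
[1, 5, -3, 8, 6] → min -3
[5, -3, 8, 6, 12] → min -3
[-3, 8, 6, 12, 10] → min -3
[8, 6, 12, 10, -7] → min -7
[6, 12, 10, -7, 4] → min -7
[12, 10, -7, 4, -7] → min -7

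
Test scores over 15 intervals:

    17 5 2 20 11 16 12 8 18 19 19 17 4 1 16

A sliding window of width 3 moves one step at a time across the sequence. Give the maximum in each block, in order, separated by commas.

[17, 5, 2] → max 17
[5, 2, 20] → max 20
[2, 20, 11] → max 20
[20, 11, 16] → max 20
[11, 16, 12] → max 16
[16, 12, 8] → max 16
[12, 8, 18] → max 18
[8, 18, 19] → max 19
[18, 19, 19] → max 19
[19, 19, 17] → max 19
[19, 17, 4] → max 19
[17, 4, 1] → max 17
[4, 1, 16] → max 16

17, 20, 20, 20, 16, 16, 18, 19, 19, 19, 19, 17, 16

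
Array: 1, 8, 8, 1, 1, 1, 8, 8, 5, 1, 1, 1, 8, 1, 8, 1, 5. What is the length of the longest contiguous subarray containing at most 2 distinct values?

Extend right; when distinct count exceeds 2, shrink from the left:
[1] 1 distinct, len 1
[1, 8] 2 distinct, len 2
[1, 8, 8] 2 distinct, len 3
[1, 8, 8, 1] 2 distinct, len 4
[1, 8, 8, 1, 1] 2 distinct, len 5
[1, 8, 8, 1, 1, 1] 2 distinct, len 6
[1, 8, 8, 1, 1, 1, 8] 2 distinct, len 7
[1, 8, 8, 1, 1, 1, 8, 8] 2 distinct, len 8
[8, 8, 5] 2 distinct, len 3
[5, 1] 2 distinct, len 2
[5, 1, 1] 2 distinct, len 3
[5, 1, 1, 1] 2 distinct, len 4
[1, 1, 1, 8] 2 distinct, len 4
[1, 1, 1, 8, 1] 2 distinct, len 5
[1, 1, 1, 8, 1, 8] 2 distinct, len 6
[1, 1, 1, 8, 1, 8, 1] 2 distinct, len 7
[1, 5] 2 distinct, len 2
Longest length with ≤2 distinct: 8.

8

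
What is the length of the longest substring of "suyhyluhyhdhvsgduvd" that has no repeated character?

6

add s: [s] len 1
add u: [s, u] len 2
add y: [s, u, y] len 3
add h: [s, u, y, h] len 4
add y (repeat y, move left end past it): [h, y] len 2
add l: [h, y, l] len 3
add u: [h, y, l, u] len 4
add h (repeat h, move left end past it): [y, l, u, h] len 4
add y (repeat y, move left end past it): [l, u, h, y] len 4
add h (repeat h, move left end past it): [y, h] len 2
add d: [y, h, d] len 3
add h (repeat h, move left end past it): [d, h] len 2
add v: [d, h, v] len 3
add s: [d, h, v, s] len 4
add g: [d, h, v, s, g] len 5
add d (repeat d, move left end past it): [h, v, s, g, d] len 5
add u: [h, v, s, g, d, u] len 6
add v (repeat v, move left end past it): [s, g, d, u, v] len 5
add d (repeat d, move left end past it): [u, v, d] len 3
Longest all-distinct length: 6.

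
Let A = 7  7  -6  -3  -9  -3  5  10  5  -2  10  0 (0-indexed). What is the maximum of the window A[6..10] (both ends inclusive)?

10

Elements at indices 6..10: 5, 10, 5, -2, 10
max(5, 10, 5, -2, 10) = 10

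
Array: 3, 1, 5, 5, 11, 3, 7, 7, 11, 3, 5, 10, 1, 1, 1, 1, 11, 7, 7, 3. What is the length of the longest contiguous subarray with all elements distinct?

6

[3] len 1
[3, 1] len 2
[3, 1, 5] len 3
[5] len 1
[5, 11] len 2
[5, 11, 3] len 3
[5, 11, 3, 7] len 4
[7] len 1
[7, 11] len 2
[7, 11, 3] len 3
[7, 11, 3, 5] len 4
[7, 11, 3, 5, 10] len 5
[7, 11, 3, 5, 10, 1] len 6
[1] len 1
[1] len 1
[1] len 1
[1, 11] len 2
[1, 11, 7] len 3
[7] len 1
[7, 3] len 2
Longest all-distinct length: 6.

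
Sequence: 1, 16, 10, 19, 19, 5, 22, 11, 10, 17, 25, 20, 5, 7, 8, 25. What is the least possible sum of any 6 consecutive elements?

70

Window sums for each of the 11 positions:
1 16 10 19 19 5 → sum 70
16 10 19 19 5 22 → sum 91
10 19 19 5 22 11 → sum 86
19 19 5 22 11 10 → sum 86
19 5 22 11 10 17 → sum 84
5 22 11 10 17 25 → sum 90
22 11 10 17 25 20 → sum 105
11 10 17 25 20 5 → sum 88
10 17 25 20 5 7 → sum 84
17 25 20 5 7 8 → sum 82
25 20 5 7 8 25 → sum 90
Least of these is 70.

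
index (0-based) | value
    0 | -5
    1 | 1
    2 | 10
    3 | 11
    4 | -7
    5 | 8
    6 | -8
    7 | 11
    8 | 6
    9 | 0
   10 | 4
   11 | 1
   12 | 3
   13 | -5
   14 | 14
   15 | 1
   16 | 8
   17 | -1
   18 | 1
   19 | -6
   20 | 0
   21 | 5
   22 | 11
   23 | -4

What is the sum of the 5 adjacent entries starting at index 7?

22

Elements at indices 7..11: 11, 6, 0, 4, 1
sum(11, 6, 0, 4, 1) = 22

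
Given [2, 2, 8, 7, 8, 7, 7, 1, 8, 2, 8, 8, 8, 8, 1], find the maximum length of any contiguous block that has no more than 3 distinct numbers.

add 2: window [2] (1 distinct), len 1
add 2: window [2, 2] (1 distinct), len 2
add 8: window [2, 2, 8] (2 distinct), len 3
add 7: window [2, 2, 8, 7] (3 distinct), len 4
add 8: window [2, 2, 8, 7, 8] (3 distinct), len 5
add 7: window [2, 2, 8, 7, 8, 7] (3 distinct), len 6
add 7: window [2, 2, 8, 7, 8, 7, 7] (3 distinct), len 7
add 1: window [8, 7, 8, 7, 7, 1] (3 distinct), len 6
add 8: window [8, 7, 8, 7, 7, 1, 8] (3 distinct), len 7
add 2: window [1, 8, 2] (3 distinct), len 3
add 8: window [1, 8, 2, 8] (3 distinct), len 4
add 8: window [1, 8, 2, 8, 8] (3 distinct), len 5
add 8: window [1, 8, 2, 8, 8, 8] (3 distinct), len 6
add 8: window [1, 8, 2, 8, 8, 8, 8] (3 distinct), len 7
add 1: window [1, 8, 2, 8, 8, 8, 8, 1] (3 distinct), len 8
Longest length with ≤3 distinct: 8.

8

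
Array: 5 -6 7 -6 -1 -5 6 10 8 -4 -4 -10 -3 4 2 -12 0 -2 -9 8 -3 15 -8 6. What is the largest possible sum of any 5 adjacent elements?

18

(5, -6, 7, -6, -1) → sum -1
(-6, 7, -6, -1, -5) → sum -11
(7, -6, -1, -5, 6) → sum 1
(-6, -1, -5, 6, 10) → sum 4
(-1, -5, 6, 10, 8) → sum 18
(-5, 6, 10, 8, -4) → sum 15
(6, 10, 8, -4, -4) → sum 16
(10, 8, -4, -4, -10) → sum 0
(8, -4, -4, -10, -3) → sum -13
(-4, -4, -10, -3, 4) → sum -17
(-4, -10, -3, 4, 2) → sum -11
(-10, -3, 4, 2, -12) → sum -19
(-3, 4, 2, -12, 0) → sum -9
(4, 2, -12, 0, -2) → sum -8
(2, -12, 0, -2, -9) → sum -21
(-12, 0, -2, -9, 8) → sum -15
(0, -2, -9, 8, -3) → sum -6
(-2, -9, 8, -3, 15) → sum 9
(-9, 8, -3, 15, -8) → sum 3
(8, -3, 15, -8, 6) → sum 18
Largest of these is 18.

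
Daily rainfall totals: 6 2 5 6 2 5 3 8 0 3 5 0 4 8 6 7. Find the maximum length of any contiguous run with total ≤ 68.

15

Extend to the right; shrink from the left whenever the sum exceeds 68:
[6] sum 6 len 1
[6, 2] sum 8 len 2
[6, 2, 5] sum 13 len 3
[6, 2, 5, 6] sum 19 len 4
[6, 2, 5, 6, 2] sum 21 len 5
[6, 2, 5, 6, 2, 5] sum 26 len 6
[6, 2, 5, 6, 2, 5, 3] sum 29 len 7
[6, 2, 5, 6, 2, 5, 3, 8] sum 37 len 8
[6, 2, 5, 6, 2, 5, 3, 8, 0] sum 37 len 9
[6, 2, 5, 6, 2, 5, 3, 8, 0, 3] sum 40 len 10
[6, 2, 5, 6, 2, 5, 3, 8, 0, 3, 5] sum 45 len 11
[6, 2, 5, 6, 2, 5, 3, 8, 0, 3, 5, 0] sum 45 len 12
[6, 2, 5, 6, 2, 5, 3, 8, 0, 3, 5, 0, 4] sum 49 len 13
[6, 2, 5, 6, 2, 5, 3, 8, 0, 3, 5, 0, 4, 8] sum 57 len 14
[6, 2, 5, 6, 2, 5, 3, 8, 0, 3, 5, 0, 4, 8, 6] sum 63 len 15
[2, 5, 6, 2, 5, 3, 8, 0, 3, 5, 0, 4, 8, 6, 7] sum 64 len 15
Longest length seen: 15.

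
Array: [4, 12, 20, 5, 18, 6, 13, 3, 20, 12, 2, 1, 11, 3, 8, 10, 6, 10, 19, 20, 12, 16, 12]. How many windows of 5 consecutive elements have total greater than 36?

16

(4, 12, 20, 5, 18) → sum 59  > 36 ✓
(12, 20, 5, 18, 6) → sum 61  > 36 ✓
(20, 5, 18, 6, 13) → sum 62  > 36 ✓
(5, 18, 6, 13, 3) → sum 45  > 36 ✓
(18, 6, 13, 3, 20) → sum 60  > 36 ✓
(6, 13, 3, 20, 12) → sum 54  > 36 ✓
(13, 3, 20, 12, 2) → sum 50  > 36 ✓
(3, 20, 12, 2, 1) → sum 38  > 36 ✓
(20, 12, 2, 1, 11) → sum 46  > 36 ✓
(12, 2, 1, 11, 3) → sum 29
(2, 1, 11, 3, 8) → sum 25
(1, 11, 3, 8, 10) → sum 33
(11, 3, 8, 10, 6) → sum 38  > 36 ✓
(3, 8, 10, 6, 10) → sum 37  > 36 ✓
(8, 10, 6, 10, 19) → sum 53  > 36 ✓
(10, 6, 10, 19, 20) → sum 65  > 36 ✓
(6, 10, 19, 20, 12) → sum 67  > 36 ✓
(10, 19, 20, 12, 16) → sum 77  > 36 ✓
(19, 20, 12, 16, 12) → sum 79  > 36 ✓
16 windows satisfy the condition.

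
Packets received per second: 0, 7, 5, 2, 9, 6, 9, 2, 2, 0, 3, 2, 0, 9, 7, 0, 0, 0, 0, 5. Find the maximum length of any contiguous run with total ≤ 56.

17

add 0: [0] sum 0, len 1
add 7: [0, 7] sum 7, len 2
add 5: [0, 7, 5] sum 12, len 3
add 2: [0, 7, 5, 2] sum 14, len 4
add 9: [0, 7, 5, 2, 9] sum 23, len 5
add 6: [0, 7, 5, 2, 9, 6] sum 29, len 6
add 9: [0, 7, 5, 2, 9, 6, 9] sum 38, len 7
add 2: [0, 7, 5, 2, 9, 6, 9, 2] sum 40, len 8
add 2: [0, 7, 5, 2, 9, 6, 9, 2, 2] sum 42, len 9
add 0: [0, 7, 5, 2, 9, 6, 9, 2, 2, 0] sum 42, len 10
add 3: [0, 7, 5, 2, 9, 6, 9, 2, 2, 0, 3] sum 45, len 11
add 2: [0, 7, 5, 2, 9, 6, 9, 2, 2, 0, 3, 2] sum 47, len 12
add 0: [0, 7, 5, 2, 9, 6, 9, 2, 2, 0, 3, 2, 0] sum 47, len 13
add 9: [0, 7, 5, 2, 9, 6, 9, 2, 2, 0, 3, 2, 0, 9] sum 56, len 14
add 7: [5, 2, 9, 6, 9, 2, 2, 0, 3, 2, 0, 9, 7] sum 56, len 13
add 0: [5, 2, 9, 6, 9, 2, 2, 0, 3, 2, 0, 9, 7, 0] sum 56, len 14
add 0: [5, 2, 9, 6, 9, 2, 2, 0, 3, 2, 0, 9, 7, 0, 0] sum 56, len 15
add 0: [5, 2, 9, 6, 9, 2, 2, 0, 3, 2, 0, 9, 7, 0, 0, 0] sum 56, len 16
add 0: [5, 2, 9, 6, 9, 2, 2, 0, 3, 2, 0, 9, 7, 0, 0, 0, 0] sum 56, len 17
add 5: [2, 9, 6, 9, 2, 2, 0, 3, 2, 0, 9, 7, 0, 0, 0, 0, 5] sum 56, len 17
Longest length seen: 17.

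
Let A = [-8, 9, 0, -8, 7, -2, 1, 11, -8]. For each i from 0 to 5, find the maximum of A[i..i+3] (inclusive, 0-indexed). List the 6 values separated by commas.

-8 9 0 -8 → max 9
9 0 -8 7 → max 9
0 -8 7 -2 → max 7
-8 7 -2 1 → max 7
7 -2 1 11 → max 11
-2 1 11 -8 → max 11

9, 9, 7, 7, 11, 11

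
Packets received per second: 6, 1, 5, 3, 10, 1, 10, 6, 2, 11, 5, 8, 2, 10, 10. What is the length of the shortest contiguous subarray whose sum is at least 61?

9

add 6: running sum 6 < 61
add 1: running sum 7 < 61
add 5: running sum 12 < 61
add 3: running sum 15 < 61
add 10: running sum 25 < 61
add 1: running sum 26 < 61
add 10: running sum 36 < 61
add 6: running sum 42 < 61
add 2: running sum 44 < 61
add 11: running sum 55 < 61
add 5: running sum 60 < 61
add 8: shortest ending here [5, 3, 10, 1, 10, 6, 2, 11, 5, 8] sum 61, len 10
add 2: shortest ending here [5, 3, 10, 1, 10, 6, 2, 11, 5, 8, 2] sum 63, len 11
add 10: shortest ending here [10, 1, 10, 6, 2, 11, 5, 8, 2, 10] sum 65, len 10
add 10: shortest ending here [10, 6, 2, 11, 5, 8, 2, 10, 10] sum 64, len 9
Shortest qualifying length: 9.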